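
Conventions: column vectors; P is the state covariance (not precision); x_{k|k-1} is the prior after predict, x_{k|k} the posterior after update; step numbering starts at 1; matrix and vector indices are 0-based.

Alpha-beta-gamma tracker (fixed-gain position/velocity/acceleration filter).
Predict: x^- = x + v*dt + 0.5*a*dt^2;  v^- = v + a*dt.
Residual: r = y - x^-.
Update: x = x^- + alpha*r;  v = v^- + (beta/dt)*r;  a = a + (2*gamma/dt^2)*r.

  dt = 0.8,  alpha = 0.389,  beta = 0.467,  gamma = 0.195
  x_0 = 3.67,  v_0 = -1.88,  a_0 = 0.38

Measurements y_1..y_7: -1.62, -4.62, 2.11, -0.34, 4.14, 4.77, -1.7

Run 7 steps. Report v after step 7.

v_post = 0.5141

step 1: x_pred=2.2876  r=-3.9076  x^+=0.7675  v^+=-3.8571  a^+=-2.0012
step 2: x_pred=-2.9585  r=-1.6615  x^+=-3.6048  v^+=-6.4279  a^+=-3.0137
step 3: x_pred=-9.7115  r=11.8215  x^+=-5.1130  v^+=-1.9380  a^+=4.1901
step 4: x_pred=-5.3226  r=4.9826  x^+=-3.3844  v^+=4.3226  a^+=7.2263
step 5: x_pred=2.3861  r=1.7539  x^+=3.0684  v^+=11.1275  a^+=8.2951
step 6: x_pred=14.6248  r=-9.8548  x^+=10.7913  v^+=12.0108  a^+=2.2898
step 7: x_pred=21.1327  r=-22.8327  x^+=12.2508  v^+=0.5141  a^+=-11.6238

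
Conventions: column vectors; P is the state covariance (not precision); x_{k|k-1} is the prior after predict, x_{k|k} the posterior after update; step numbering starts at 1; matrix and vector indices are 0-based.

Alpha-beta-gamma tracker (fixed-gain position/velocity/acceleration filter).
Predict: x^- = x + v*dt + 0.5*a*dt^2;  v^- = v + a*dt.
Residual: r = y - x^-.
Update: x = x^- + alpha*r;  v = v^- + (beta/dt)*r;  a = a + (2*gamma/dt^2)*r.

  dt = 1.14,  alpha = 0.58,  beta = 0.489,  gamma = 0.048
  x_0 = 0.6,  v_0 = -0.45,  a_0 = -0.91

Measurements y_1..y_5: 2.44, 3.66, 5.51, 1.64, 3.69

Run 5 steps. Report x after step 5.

x_post = 3.0041

step 1: x_pred=-0.5043  r=2.9443  x^+=1.2034  v^+=-0.2244  a^+=-0.6925
step 2: x_pred=0.4975  r=3.1625  x^+=2.3318  v^+=0.3426  a^+=-0.4589
step 3: x_pred=2.4242  r=3.0858  x^+=4.2140  v^+=1.1431  a^+=-0.2310
step 4: x_pred=5.3671  r=-3.7271  x^+=3.2054  v^+=-0.7189  a^+=-0.5063
step 5: x_pred=2.0569  r=1.6331  x^+=3.0041  v^+=-0.5955  a^+=-0.3856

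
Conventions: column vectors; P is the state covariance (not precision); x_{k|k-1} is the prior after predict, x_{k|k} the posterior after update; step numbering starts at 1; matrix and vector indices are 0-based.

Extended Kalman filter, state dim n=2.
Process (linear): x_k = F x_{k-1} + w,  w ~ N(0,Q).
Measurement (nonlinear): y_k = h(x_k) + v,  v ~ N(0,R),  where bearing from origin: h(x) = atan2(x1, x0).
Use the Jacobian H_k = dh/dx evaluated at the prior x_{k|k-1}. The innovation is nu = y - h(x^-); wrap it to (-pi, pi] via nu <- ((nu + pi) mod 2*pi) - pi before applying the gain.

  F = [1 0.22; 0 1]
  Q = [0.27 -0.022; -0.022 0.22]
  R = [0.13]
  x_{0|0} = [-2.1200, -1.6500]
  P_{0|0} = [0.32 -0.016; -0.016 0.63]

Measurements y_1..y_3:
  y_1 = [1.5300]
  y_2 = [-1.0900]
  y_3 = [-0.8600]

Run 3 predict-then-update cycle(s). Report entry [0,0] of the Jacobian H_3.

H_jac[0,0] = 0.0654

step 1: x^-=[-2.4830, -1.6500]  P^-=[0.6135 0.1006; 0.1006 0.8500]  H_jac=[0.1856 -0.2794]  S=[0.2070]  K=[0.4143; -1.0567]  nu=[-2.1981]  x^+=[-3.3937, 0.6728]  P^+=[0.5779 0.1912; 0.1912 0.6188]
step 2: x^-=[-3.2457, 0.6728]  P^-=[0.9620 0.3054; 0.3054 0.8388]  H_jac=[-0.0612 -0.2954]  S=[0.2179]  K=[-0.6845; -1.2232]  nu=[2.2560]  x^+=[-4.7899, -2.0869]  P^+=[0.8599 0.1230; 0.1230 0.5128]
step 3: x^-=[-5.2490, -2.0869]  P^-=[1.2089 0.2138; 0.2138 0.7328]  H_jac=[0.0654 -0.1645]  S=[0.1504]  K=[0.2918; -0.7086]  nu=[1.9032]  x^+=[-4.6935, -3.4354]  P^+=[1.1961 0.2449; 0.2449 0.6573]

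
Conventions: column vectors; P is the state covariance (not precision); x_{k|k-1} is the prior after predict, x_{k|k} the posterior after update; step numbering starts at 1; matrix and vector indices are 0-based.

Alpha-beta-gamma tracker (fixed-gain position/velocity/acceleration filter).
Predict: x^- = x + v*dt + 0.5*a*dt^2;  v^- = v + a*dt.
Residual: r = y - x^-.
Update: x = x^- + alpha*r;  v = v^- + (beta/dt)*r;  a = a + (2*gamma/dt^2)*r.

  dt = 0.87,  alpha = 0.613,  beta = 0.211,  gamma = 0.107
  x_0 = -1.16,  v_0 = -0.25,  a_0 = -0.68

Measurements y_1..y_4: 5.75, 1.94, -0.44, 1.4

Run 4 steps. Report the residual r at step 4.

resid = -0.7633

step 1: x_pred=-1.6348  r=7.3848  x^+=2.8921  v^+=0.9494  a^+=1.4079
step 2: x_pred=4.2509  r=-2.3109  x^+=2.8343  v^+=1.6139  a^+=0.7546
step 3: x_pred=4.5240  r=-4.9640  x^+=1.4811  v^+=1.0664  a^+=-0.6489
step 4: x_pred=2.1633  r=-0.7633  x^+=1.6954  v^+=0.3168  a^+=-0.8647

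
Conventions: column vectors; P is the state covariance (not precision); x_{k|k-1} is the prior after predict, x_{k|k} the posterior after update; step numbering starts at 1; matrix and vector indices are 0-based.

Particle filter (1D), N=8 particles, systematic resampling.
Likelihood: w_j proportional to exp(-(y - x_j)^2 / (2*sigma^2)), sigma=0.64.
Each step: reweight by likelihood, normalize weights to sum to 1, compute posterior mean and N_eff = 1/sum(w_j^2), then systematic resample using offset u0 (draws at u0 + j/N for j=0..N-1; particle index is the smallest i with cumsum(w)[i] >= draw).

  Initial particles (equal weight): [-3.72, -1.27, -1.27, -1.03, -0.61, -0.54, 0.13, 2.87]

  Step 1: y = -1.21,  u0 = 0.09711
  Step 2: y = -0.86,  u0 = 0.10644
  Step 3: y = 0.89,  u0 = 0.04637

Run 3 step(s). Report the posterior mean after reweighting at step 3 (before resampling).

post_mean = -0.6356

step 1: w=[0.0001, 0.2322, 0.2322, 0.2242, 0.1503, 0.1349, 0.0261, 0.0000]  mean=-0.9823  Neff=5.0102  idx=[1, 1, 2, 3, 3, 4, 5, 5]
step 2: w=[0.1153, 0.1153, 0.1153, 0.1366, 0.1366, 0.1311, 0.1249, 0.1249]  mean=-0.9355  Neff=7.9623  idx=[0, 2, 3, 3, 4, 5, 6, 7]
step 3: w=[0.0125, 0.0125, 0.0413, 0.0413, 0.0413, 0.2385, 0.3063, 0.3063]  mean=-0.6356  Neff=4.0006  idx=[2, 5, 5, 6, 6, 6, 7, 7]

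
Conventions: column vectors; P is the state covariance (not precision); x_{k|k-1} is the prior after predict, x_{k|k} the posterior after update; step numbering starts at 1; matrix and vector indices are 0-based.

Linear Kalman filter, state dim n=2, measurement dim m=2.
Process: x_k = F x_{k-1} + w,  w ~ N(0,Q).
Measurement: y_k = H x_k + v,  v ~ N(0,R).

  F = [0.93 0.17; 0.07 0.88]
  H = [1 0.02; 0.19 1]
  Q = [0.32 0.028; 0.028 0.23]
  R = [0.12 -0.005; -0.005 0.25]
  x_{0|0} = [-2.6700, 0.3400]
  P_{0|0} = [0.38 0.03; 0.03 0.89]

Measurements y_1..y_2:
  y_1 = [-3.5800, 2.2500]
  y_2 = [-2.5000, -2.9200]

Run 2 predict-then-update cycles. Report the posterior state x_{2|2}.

step 1: x^-=[-2.4253, 0.1123]  P^-=[0.6839 0.2108; 0.2108 0.9248]  S=[0.8127 0.3550; 0.3550 1.2796]  K=[0.8311 0.0357; -0.0538 0.7689]  nu=[-1.1569, 2.5985]  x^+=[-3.2941, 2.1726]  P^+=[0.0998 -0.0142; -0.0142 0.1952]
step 2: x^-=[-2.6942, 1.6813]  P^-=[0.4075 0.0519; 0.0519 0.3799]  S=[0.5297 0.1321; 0.1321 0.6643]  K=[0.7604 0.0434; -0.0358 0.5938]  nu=[0.1605, -4.0894]  x^+=[-2.7498, -0.7528]  P^+=[0.0912 -0.0103; -0.0103 0.1506]

x_post = [-2.7498, -0.7528]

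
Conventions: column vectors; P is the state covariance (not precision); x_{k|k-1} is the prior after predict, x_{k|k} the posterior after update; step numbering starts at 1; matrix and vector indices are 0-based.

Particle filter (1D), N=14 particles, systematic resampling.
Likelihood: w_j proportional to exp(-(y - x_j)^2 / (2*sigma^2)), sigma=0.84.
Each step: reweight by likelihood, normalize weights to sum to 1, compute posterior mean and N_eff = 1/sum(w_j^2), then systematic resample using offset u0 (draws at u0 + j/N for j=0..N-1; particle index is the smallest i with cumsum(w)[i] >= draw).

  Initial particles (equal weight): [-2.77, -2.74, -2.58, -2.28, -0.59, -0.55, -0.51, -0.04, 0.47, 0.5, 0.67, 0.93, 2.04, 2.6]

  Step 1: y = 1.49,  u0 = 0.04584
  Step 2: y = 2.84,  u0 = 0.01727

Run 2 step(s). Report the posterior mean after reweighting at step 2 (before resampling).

post_mean = 2.2077

step 1: w=[0.0000, 0.0000, 0.0000, 0.0000, 0.0117, 0.0132, 0.0148, 0.0479, 0.1204, 0.1257, 0.1563, 0.2016, 0.2032, 0.1051]  mean=1.0758  Neff=6.6430  idx=[7, 8, 8, 9, 9, 10, 10, 11, 11, 11, 12, 12, 13, 13]
step 2: w=[0.0008, 0.0052, 0.0052, 0.0058, 0.0058, 0.0100, 0.0100, 0.0211, 0.0211, 0.0211, 0.1780, 0.1780, 0.2689, 0.2689]  mean=2.2077  Neff=4.7689  idx=[4, 9, 10, 10, 11, 11, 11, 12, 12, 12, 13, 13, 13, 13]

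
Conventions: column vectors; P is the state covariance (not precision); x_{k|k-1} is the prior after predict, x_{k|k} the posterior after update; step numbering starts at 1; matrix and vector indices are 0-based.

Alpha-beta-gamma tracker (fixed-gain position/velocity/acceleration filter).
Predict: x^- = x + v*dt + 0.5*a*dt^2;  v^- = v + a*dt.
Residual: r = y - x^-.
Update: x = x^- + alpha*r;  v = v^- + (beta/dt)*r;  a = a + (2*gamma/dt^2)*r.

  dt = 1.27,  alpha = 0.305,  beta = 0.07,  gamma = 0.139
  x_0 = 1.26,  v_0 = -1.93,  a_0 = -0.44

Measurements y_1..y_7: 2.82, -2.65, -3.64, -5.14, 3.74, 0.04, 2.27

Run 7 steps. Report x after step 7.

x_post = 5.1743

step 1: x_pred=-1.5459  r=4.3659  x^+=-0.2143  v^+=-2.2482  a^+=0.3125
step 2: x_pred=-2.8175  r=0.1675  x^+=-2.7664  v^+=-1.8420  a^+=0.3414
step 3: x_pred=-4.8305  r=1.1905  x^+=-4.4674  v^+=-1.3429  a^+=0.5466
step 4: x_pred=-5.7320  r=0.5920  x^+=-5.5515  v^+=-0.6161  a^+=0.6486
step 5: x_pred=-5.8108  r=9.5508  x^+=-2.8978  v^+=0.7341  a^+=2.2948
step 6: x_pred=-0.1149  r=0.1549  x^+=-0.0677  v^+=3.6570  a^+=2.3215
step 7: x_pred=6.4489  r=-4.1789  x^+=5.1743  v^+=6.3750  a^+=1.6012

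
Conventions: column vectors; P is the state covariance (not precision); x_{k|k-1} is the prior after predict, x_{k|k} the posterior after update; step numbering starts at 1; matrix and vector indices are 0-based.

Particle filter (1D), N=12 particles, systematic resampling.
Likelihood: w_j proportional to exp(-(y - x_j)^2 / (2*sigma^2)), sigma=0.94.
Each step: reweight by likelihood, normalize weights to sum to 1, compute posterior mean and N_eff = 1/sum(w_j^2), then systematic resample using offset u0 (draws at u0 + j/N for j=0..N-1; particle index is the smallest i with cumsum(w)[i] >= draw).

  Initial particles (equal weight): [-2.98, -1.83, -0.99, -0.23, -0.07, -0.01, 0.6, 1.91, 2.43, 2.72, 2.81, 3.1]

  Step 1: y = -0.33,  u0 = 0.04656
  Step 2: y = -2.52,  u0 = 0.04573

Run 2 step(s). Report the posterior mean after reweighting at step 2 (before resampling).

post_mean = -1.2475

step 1: w=[0.0040, 0.0599, 0.1671, 0.2127, 0.2058, 0.2018, 0.1311, 0.0125, 0.0029, 0.0011, 0.0008, 0.0003]  mean=-0.2367  Neff=5.6430  idx=[1, 2, 2, 3, 3, 4, 4, 4, 5, 5, 6, 6]
step 2: w=[0.4885, 0.1700, 0.1700, 0.0329, 0.0329, 0.0214, 0.0214, 0.0214, 0.0181, 0.0181, 0.0026, 0.0026]  mean=-1.2475  Neff=3.3260  idx=[0, 0, 0, 0, 0, 0, 1, 1, 2, 2, 4, 8]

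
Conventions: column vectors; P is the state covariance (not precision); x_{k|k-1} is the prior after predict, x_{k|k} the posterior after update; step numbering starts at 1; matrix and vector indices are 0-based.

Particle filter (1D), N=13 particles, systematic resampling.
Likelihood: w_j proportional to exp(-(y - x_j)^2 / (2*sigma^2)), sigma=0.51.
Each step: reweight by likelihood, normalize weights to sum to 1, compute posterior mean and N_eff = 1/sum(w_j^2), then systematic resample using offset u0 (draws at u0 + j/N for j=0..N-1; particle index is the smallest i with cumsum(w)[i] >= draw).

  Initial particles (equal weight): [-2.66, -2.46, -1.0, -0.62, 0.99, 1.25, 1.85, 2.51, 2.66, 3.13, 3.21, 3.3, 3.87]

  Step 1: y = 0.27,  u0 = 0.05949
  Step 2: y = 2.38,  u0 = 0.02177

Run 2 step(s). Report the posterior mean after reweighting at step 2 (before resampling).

step 1: w=[0.0000, 0.0000, 0.0564, 0.2732, 0.4623, 0.1977, 0.0103, 0.0001, 0.0000, 0.0000, 0.0000, 0.0000, 0.0000]  mean=0.4984  Neff=3.0235  idx=[3, 3, 3, 3, 4, 4, 4, 4, 4, 4, 5, 5, 5]
step 2: w=[0.0000, 0.0000, 0.0000, 0.0000, 0.0603, 0.0603, 0.0603, 0.0603, 0.0603, 0.0603, 0.2126, 0.2126, 0.2126]  mean=1.1559  Neff=6.3492  idx=[4, 5, 6, 8, 9, 10, 10, 10, 11, 11, 12, 12, 12]

post_mean = 1.1559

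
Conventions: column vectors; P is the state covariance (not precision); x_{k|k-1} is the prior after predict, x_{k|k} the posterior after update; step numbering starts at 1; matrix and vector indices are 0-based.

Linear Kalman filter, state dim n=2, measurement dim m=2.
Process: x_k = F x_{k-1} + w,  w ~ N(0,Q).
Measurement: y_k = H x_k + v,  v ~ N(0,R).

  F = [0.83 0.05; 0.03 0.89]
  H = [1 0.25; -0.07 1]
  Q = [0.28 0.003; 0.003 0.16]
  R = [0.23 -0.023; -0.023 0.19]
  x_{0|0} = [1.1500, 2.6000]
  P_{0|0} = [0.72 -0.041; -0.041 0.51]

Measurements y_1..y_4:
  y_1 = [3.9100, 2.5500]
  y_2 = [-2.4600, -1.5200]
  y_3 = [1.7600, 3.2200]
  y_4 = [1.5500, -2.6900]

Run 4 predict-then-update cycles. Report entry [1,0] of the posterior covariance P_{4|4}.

step 1: x^-=[1.0845, 2.3485]  P^-=[0.7739 0.0133; 0.0133 0.5624]  S=[1.0457 0.0765; 0.0765 0.7544]  K=[0.7528 -0.1305; 0.0934 0.7349]  nu=[2.2384, 0.2774]  x^+=[2.7333, 2.7615]  P^+=[0.1835 -0.0293; -0.0293 0.1354]
step 2: x^-=[2.4067, 2.5397]  P^-=[0.4043 -0.0081; -0.0081 0.2659]  S=[0.6469 0.0072; 0.0072 0.4590]  K=[0.6229 -0.0891; 0.0838 0.5792]  nu=[-5.5017, -3.8912]  x^+=[-0.6735, -0.1750]  P^+=[0.1505 -0.0207; -0.0207 0.1067]
step 3: x^-=[-0.5678, -0.1760]  P^-=[0.3822 -0.0038; -0.0038 0.2435]  S=[0.6255 0.0074; 0.0074 0.4359]  K=[0.6105 -0.0805; 0.0846 0.5578]  nu=[2.3718, 3.3562]  x^+=[0.6100, 1.8969]  P^+=[0.1470 -0.0190; -0.0190 0.1027]
step 4: x^-=[0.6011, 1.7065]  P^-=[0.3800 -0.0029; -0.0029 0.2405]  S=[0.6236 0.0077; 0.0077 0.4327]  K=[0.6092 -0.0789; 0.0850 0.5546]  nu=[0.5222, -4.3545]  x^+=[1.2629, -0.6643]  P^+=[0.1466 -0.0187; -0.0187 0.1021]

P_post[1,0] = -0.0187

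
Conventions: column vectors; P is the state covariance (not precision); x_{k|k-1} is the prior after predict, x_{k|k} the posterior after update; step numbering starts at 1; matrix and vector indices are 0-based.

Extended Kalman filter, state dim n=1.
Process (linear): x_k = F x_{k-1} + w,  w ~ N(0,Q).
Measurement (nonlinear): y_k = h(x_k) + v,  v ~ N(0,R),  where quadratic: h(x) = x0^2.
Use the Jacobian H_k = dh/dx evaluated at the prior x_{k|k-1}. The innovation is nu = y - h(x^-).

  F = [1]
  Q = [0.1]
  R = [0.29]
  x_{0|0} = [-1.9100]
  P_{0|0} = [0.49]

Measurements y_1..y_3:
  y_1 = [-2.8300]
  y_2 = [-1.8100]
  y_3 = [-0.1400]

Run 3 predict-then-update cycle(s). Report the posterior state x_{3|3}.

x_post = [0.0817]

step 1: x^-=[-1.9100]  P^-=[0.5900]  H_jac=[-3.8200]  S=[8.8995]  K=[-0.2532]  nu=[-6.4781]  x^+=[-0.2694]  P^+=[0.0192]
step 2: x^-=[-0.2694]  P^-=[0.1192]  H_jac=[-0.5388]  S=[0.3246]  K=[-0.1979]  nu=[-1.8826]  x^+=[0.1032]  P^+=[0.1065]
step 3: x^-=[0.1032]  P^-=[0.2065]  H_jac=[0.2063]  S=[0.2988]  K=[0.1426]  nu=[-0.1506]  x^+=[0.0817]  P^+=[0.2004]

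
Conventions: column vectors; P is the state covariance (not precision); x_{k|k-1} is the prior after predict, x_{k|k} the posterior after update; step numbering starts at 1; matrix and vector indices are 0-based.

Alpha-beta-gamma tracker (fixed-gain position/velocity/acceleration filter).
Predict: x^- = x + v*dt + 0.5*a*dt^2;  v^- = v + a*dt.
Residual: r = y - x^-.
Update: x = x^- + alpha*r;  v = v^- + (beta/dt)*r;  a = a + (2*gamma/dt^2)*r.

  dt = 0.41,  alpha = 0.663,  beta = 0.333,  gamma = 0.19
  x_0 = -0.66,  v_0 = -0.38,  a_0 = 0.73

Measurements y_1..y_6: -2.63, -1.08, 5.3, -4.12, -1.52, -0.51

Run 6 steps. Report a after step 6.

step 1: x_pred=-0.7544  r=-1.8756  x^+=-1.9979  v^+=-1.6040  a^+=-3.5098
step 2: x_pred=-2.9506  r=1.8706  x^+=-1.7104  v^+=-1.5238  a^+=0.7188
step 3: x_pred=-2.2747  r=7.5747  x^+=2.7473  v^+=4.9231  a^+=17.8419
step 4: x_pred=6.2654  r=-10.3854  x^+=-0.6201  v^+=3.8033  a^+=-5.6349
step 5: x_pred=0.4656  r=-1.9856  x^+=-0.8509  v^+=-0.1197  a^+=-10.1235
step 6: x_pred=-1.7508  r=1.2408  x^+=-0.9282  v^+=-3.2626  a^+=-7.3185

a_post = -7.3185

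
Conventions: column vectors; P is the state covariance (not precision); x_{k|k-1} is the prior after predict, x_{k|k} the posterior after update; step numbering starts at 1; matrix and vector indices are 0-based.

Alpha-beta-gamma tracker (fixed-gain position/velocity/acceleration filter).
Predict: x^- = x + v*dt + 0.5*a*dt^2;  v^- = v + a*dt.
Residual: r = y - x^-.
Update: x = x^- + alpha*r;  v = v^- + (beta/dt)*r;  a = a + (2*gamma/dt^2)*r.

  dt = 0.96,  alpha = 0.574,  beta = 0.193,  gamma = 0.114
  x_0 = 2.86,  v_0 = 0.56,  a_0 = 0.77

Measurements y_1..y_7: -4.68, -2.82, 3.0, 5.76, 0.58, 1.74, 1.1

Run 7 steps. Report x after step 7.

step 1: x_pred=3.7524  r=-8.4324  x^+=-1.0878  v^+=-0.3961  a^+=-1.3161
step 2: x_pred=-2.0745  r=-0.7455  x^+=-2.5024  v^+=-1.8094  a^+=-1.5006
step 3: x_pred=-4.9309  r=7.9309  x^+=-0.3786  v^+=-1.6555  a^+=0.4615
step 4: x_pred=-1.7552  r=7.5152  x^+=2.5585  v^+=0.2984  a^+=2.3207
step 5: x_pred=3.9143  r=-3.3343  x^+=2.0004  v^+=1.8559  a^+=1.4958
step 6: x_pred=4.4714  r=-2.7314  x^+=2.9036  v^+=2.7428  a^+=0.8201
step 7: x_pred=5.9146  r=-4.8146  x^+=3.1510  v^+=2.5622  a^+=-0.3710

x_post = 3.1510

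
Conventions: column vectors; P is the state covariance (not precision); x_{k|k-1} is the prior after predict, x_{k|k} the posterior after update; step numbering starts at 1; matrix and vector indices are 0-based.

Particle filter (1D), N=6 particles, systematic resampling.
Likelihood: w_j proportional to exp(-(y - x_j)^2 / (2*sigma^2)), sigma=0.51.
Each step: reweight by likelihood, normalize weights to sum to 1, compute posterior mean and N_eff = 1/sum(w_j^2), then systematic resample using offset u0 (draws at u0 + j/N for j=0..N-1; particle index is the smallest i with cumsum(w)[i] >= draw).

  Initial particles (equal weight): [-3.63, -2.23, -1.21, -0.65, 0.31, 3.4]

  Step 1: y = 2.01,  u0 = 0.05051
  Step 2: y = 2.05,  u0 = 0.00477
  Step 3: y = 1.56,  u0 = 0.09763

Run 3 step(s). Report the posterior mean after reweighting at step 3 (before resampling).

step 1: w=[0.0000, 0.0000, 0.0000, 0.0000, 0.1369, 0.8631]  mean=2.9769  Neff=1.3095  idx=[4, 5, 5, 5, 5, 5]
step 2: w=[0.0193, 0.1961, 0.1961, 0.1961, 0.1961, 0.1961]  mean=3.3402  Neff=5.1891  idx=[0, 1, 2, 3, 4, 5]
step 3: w=[0.8693, 0.0261, 0.0261, 0.0261, 0.0261, 0.0261]  mean=0.7137  Neff=1.3172  idx=[0, 0, 0, 0, 0, 3]

post_mean = 0.7137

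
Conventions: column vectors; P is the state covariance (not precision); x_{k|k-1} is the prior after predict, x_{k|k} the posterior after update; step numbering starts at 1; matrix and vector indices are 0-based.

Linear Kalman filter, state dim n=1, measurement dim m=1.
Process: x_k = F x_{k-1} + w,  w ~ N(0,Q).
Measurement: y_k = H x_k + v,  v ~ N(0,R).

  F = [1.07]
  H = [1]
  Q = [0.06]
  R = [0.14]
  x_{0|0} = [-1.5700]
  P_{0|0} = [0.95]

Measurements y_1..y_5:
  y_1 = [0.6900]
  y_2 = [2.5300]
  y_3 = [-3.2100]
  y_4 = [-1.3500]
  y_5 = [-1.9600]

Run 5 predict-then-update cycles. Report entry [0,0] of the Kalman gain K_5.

K[0,0] = 0.5023

step 1: x^-=[-1.6799]  P^-=[1.1477]  S=[1.2877]  K=[0.8913]  nu=[2.3699]  x^+=[0.4323]  P^+=[0.1248]
step 2: x^-=[0.4626]  P^-=[0.2029]  S=[0.3429]  K=[0.5917]  nu=[2.0674]  x^+=[1.6858]  P^+=[0.0828]
step 3: x^-=[1.8038]  P^-=[0.1548]  S=[0.2948]  K=[0.5252]  nu=[-5.0138]  x^+=[-0.8292]  P^+=[0.0735]
step 4: x^-=[-0.8873]  P^-=[0.1442]  S=[0.2842]  K=[0.5073]  nu=[-0.4627]  x^+=[-1.1220]  P^+=[0.0710]
step 5: x^-=[-1.2006]  P^-=[0.1413]  S=[0.2813]  K=[0.5023]  nu=[-0.7594]  x^+=[-1.5821]  P^+=[0.0703]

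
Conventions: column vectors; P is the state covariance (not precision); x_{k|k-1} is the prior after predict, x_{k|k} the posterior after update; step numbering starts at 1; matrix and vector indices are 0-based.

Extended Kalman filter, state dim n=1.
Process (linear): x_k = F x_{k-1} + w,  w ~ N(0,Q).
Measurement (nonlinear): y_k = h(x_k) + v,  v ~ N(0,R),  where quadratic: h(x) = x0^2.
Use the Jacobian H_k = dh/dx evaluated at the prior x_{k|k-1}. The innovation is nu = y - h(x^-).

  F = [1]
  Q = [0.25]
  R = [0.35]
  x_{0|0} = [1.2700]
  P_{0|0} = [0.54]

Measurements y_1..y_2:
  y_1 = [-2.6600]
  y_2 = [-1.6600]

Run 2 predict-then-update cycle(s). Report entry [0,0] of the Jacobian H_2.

step 1: x^-=[1.2700]  P^-=[0.7900]  H_jac=[2.5400]  S=[5.4468]  K=[0.3684]  nu=[-4.2729]  x^+=[-0.3041]  P^+=[0.0508]
step 2: x^-=[-0.3041]  P^-=[0.3008]  H_jac=[-0.6083]  S=[0.4613]  K=[-0.3966]  nu=[-1.7525]  x^+=[0.3909]  P^+=[0.2282]

H_jac[0,0] = -0.6083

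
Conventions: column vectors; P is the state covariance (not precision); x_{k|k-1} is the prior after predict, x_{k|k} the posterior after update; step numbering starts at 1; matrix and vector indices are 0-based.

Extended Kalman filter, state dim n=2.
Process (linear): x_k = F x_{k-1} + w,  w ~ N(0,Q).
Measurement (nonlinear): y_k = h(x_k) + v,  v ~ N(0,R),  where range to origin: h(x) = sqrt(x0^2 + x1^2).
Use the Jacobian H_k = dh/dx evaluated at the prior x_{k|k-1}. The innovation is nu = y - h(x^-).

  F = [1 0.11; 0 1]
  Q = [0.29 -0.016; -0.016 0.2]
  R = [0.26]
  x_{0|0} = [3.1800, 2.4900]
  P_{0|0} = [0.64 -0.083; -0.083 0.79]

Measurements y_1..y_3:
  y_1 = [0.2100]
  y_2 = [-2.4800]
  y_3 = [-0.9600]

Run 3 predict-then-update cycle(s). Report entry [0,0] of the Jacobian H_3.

H_jac[0,0] = -0.9640

step 1: x^-=[3.4539, 2.4900]  P^-=[0.9213 -0.0121; -0.0121 0.9900]  H_jac=[0.8112 0.5848]  S=[1.1933]  K=[0.6203; 0.4769]  nu=[-4.0479]  x^+=[0.9428, 0.5594]  P^+=[0.4621 -0.3652; -0.3652 0.7186]
step 2: x^-=[1.0044, 0.5594]  P^-=[0.6804 -0.3021; -0.3021 0.9186]  H_jac=[0.8736 0.4866]  S=[0.7400]  K=[0.6047; 0.2474]  nu=[-3.6297]  x^+=[-1.1904, -0.3384]  P^+=[0.4099 -0.4128; -0.4128 0.8733]
step 3: x^-=[-1.2277, -0.3384]  P^-=[0.6196 -0.3327; -0.3327 1.0733]  H_jac=[-0.9640 -0.2657]  S=[0.7412]  K=[-0.6867; 0.0480]  nu=[-2.2334]  x^+=[0.3059, -0.4456]  P^+=[0.2702 -0.3083; -0.3083 1.0716]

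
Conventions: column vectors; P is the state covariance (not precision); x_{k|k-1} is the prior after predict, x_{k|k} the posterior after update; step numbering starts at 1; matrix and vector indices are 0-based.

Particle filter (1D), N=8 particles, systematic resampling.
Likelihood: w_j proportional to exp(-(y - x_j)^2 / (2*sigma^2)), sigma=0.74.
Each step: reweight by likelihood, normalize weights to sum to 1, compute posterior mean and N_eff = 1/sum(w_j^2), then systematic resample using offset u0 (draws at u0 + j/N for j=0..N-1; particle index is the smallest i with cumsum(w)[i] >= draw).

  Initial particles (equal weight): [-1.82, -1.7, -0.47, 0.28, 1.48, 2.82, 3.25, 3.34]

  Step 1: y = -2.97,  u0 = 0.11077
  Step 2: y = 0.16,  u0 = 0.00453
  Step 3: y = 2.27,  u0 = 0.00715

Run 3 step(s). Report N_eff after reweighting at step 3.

N_eff = 6.8249

step 1: w=[0.5623, 0.4313, 0.0063, 0.0001, 0.0000, 0.0000, 0.0000, 0.0000]  mean=-1.7595  Neff=1.9910  idx=[0, 0, 0, 0, 1, 1, 1, 1]
step 2: w=[0.0991, 0.0991, 0.0991, 0.0991, 0.1509, 0.1509, 0.1509, 0.1509]  mean=-1.7476  Neff=7.6703  idx=[0, 1, 2, 3, 4, 5, 6, 7]
step 3: w=[0.0731, 0.0731, 0.0731, 0.0731, 0.1769, 0.1769, 0.1769, 0.1769]  mean=-1.7351  Neff=6.8249  idx=[0, 1, 3, 4, 5, 5, 6, 7]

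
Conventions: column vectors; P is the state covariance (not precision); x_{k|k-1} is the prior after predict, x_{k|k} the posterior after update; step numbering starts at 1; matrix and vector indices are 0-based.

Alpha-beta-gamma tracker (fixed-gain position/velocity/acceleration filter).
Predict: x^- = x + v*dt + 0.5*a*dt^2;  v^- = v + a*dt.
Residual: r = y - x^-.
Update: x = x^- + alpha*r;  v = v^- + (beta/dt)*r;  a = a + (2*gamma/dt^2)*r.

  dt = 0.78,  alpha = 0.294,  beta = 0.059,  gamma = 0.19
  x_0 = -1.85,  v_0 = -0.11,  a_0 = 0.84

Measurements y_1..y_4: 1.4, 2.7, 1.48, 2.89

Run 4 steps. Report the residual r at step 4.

step 1: x_pred=-1.6803  r=3.0803  x^+=-0.7747  v^+=0.7782  a^+=2.7639
step 2: x_pred=0.6731  r=2.0269  x^+=1.2690  v^+=3.0874  a^+=4.0299
step 3: x_pred=4.9030  r=-3.4230  x^+=3.8967  v^+=5.9717  a^+=1.8919
step 4: x_pred=9.1301  r=-6.2401  x^+=7.2955  v^+=6.9754  a^+=-2.0056

resid = -6.2401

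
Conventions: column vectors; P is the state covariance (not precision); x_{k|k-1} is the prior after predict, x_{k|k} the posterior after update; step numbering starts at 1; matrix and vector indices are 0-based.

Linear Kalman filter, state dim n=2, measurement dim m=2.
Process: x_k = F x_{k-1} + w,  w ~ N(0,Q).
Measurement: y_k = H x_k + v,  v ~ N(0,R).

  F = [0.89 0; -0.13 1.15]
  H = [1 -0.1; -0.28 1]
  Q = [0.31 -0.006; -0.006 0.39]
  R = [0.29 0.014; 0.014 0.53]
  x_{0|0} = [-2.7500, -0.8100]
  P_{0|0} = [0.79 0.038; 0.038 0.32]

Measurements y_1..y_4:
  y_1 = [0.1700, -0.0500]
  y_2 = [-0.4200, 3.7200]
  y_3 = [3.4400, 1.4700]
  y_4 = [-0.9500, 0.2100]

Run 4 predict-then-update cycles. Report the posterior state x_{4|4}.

step 1: x^-=[-2.4475, -0.5740]  P^-=[0.9358 -0.0585; -0.0585 0.8152]  S=[1.2456 -0.3897; -0.3897 1.4513]  K=[0.7498 -0.0195; 0.0730 0.5926]  nu=[2.5601, -0.1613]  x^+=[-0.5247, -0.4828]  P^+=[0.2235 0.0627; 0.0627 0.3326]
step 2: x^-=[-0.4670, -0.4870]  P^-=[0.4870 0.0323; 0.0323 0.8149]  S=[0.7787 -0.1706; -0.1706 1.3650]  K=[0.6216 0.0015; 0.0681 0.5989]  nu=[-0.0017, 4.0762]  x^+=[-0.4620, 1.9541]  P^+=[0.1865 0.0617; 0.0617 0.3356]
step 3: x^-=[-0.4112, 2.3073]  P^-=[0.4577 0.0356; 0.0356 0.8186]  S=[0.7488 -0.1594; -0.1594 1.3646]  K=[0.6072 0.0031; 0.0660 0.6003]  nu=[4.0819, -0.9525]  x^+=[2.0643, 2.0050]  P^+=[0.1822 0.0612; 0.0612 0.3362]
step 4: x^-=[1.8372, 2.0374]  P^-=[0.4544 0.0355; 0.0355 0.8194]  S=[0.7454 -0.1586; -0.1586 1.3652]  K=[0.6054 0.0032; 0.0655 0.6006]  nu=[-2.5835, -1.3130]  x^+=[0.2689, 1.0795]  P^+=[0.1817 0.0610; 0.0610 0.3363]

x_post = [0.2689, 1.0795]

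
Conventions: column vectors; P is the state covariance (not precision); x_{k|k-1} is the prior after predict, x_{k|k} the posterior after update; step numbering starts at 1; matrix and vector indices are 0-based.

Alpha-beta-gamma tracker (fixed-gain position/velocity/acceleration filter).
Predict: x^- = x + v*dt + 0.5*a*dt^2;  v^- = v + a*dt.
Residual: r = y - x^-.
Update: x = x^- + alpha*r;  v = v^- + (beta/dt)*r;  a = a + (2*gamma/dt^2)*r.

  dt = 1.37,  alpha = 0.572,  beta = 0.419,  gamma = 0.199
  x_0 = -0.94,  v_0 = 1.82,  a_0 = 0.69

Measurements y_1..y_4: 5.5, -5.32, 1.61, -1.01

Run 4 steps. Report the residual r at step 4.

resid = 1.6616

step 1: x_pred=2.2009  r=3.2991  x^+=4.0880  v^+=3.7743  a^+=1.3896
step 2: x_pred=10.5628  r=-15.8828  x^+=1.4778  v^+=0.8204  a^+=-1.9784
step 3: x_pred=0.7452  r=0.8648  x^+=1.2399  v^+=-1.6255  a^+=-1.7950
step 4: x_pred=-2.6716  r=1.6616  x^+=-1.7212  v^+=-3.5765  a^+=-1.4427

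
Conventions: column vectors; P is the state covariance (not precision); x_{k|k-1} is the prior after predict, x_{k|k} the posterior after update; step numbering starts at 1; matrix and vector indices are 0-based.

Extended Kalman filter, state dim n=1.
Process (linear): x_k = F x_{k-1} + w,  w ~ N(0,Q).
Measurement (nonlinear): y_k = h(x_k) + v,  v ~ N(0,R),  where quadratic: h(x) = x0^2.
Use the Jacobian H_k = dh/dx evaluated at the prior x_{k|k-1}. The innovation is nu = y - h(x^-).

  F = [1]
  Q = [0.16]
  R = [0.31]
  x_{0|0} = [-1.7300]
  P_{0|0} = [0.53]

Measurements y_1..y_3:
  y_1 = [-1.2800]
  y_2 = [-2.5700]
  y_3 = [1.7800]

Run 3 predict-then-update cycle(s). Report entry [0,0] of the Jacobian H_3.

H_jac[0,0] = 1.0947

step 1: x^-=[-1.7300]  P^-=[0.6900]  H_jac=[-3.4600]  S=[8.5704]  K=[-0.2786]  nu=[-4.2729]  x^+=[-0.5397]  P^+=[0.0250]
step 2: x^-=[-0.5397]  P^-=[0.1850]  H_jac=[-1.0795]  S=[0.5255]  K=[-0.3799]  nu=[-2.8613]  x^+=[0.5473]  P^+=[0.1091]
step 3: x^-=[0.5473]  P^-=[0.2691]  H_jac=[1.0947]  S=[0.6325]  K=[0.4658]  nu=[1.4804]  x^+=[1.2369]  P^+=[0.1319]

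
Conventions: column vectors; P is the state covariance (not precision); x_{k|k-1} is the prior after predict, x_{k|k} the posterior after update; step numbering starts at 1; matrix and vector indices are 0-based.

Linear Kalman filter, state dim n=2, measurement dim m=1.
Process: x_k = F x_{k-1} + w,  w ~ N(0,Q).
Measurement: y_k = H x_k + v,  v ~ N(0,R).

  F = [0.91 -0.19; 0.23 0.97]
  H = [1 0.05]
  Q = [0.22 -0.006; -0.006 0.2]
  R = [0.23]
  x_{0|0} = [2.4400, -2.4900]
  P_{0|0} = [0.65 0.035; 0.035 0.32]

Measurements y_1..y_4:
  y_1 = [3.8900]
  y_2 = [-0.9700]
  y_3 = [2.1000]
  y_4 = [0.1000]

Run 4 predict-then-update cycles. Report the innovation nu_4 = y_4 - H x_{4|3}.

innov = [-1.4912]

step 1: x^-=[2.6935, -1.8541]  P^-=[0.7577 0.1004; 0.1004 0.5511]  S=[0.9991]  K=[0.7634; 0.1281]  nu=[1.2892]  x^+=[3.6777, -1.6890]  P^+=[0.1754 0.0027; 0.0027 0.5347]
step 2: x^-=[3.6676, -0.7924]  P^-=[0.3836 -0.0655; -0.0655 0.7136]  S=[0.6089]  K=[0.6247; -0.0490]  nu=[-4.5980]  x^+=[0.7952, -0.5670]  P^+=[0.1460 -0.0469; -0.0469 0.7121]
step 3: x^-=[0.8314, -0.3671]  P^-=[0.3828 -0.1460; -0.1460 0.8568]  S=[0.6004]  K=[0.6255; -0.1718]  nu=[1.2870]  x^+=[1.6364, -0.5882]  P^+=[0.1479 -0.0815; -0.0815 0.8391]
step 4: x^-=[1.6009, -0.1942]  P^-=[0.4010 -0.1980; -0.1980 0.9610]  S=[0.6136]  K=[0.6374; -0.2445]  nu=[-1.4912]  x^+=[0.6504, 0.1703]  P^+=[0.1517 -0.1024; -0.1024 0.9243]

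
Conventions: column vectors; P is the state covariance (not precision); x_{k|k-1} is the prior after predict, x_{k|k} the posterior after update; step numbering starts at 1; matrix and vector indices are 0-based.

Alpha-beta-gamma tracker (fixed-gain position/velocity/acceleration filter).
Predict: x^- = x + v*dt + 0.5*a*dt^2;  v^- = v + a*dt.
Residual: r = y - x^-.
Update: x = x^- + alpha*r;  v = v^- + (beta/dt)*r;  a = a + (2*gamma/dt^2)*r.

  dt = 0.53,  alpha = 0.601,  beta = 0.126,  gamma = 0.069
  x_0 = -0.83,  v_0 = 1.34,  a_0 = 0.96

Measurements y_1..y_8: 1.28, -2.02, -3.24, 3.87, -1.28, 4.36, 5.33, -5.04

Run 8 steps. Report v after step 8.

step 1: x_pred=0.0150  r=1.2650  x^+=0.7753  v^+=2.1495  a^+=1.5815
step 2: x_pred=2.1366  r=-4.1566  x^+=-0.3615  v^+=1.9995  a^+=-0.4606
step 3: x_pred=0.6335  r=-3.8735  x^+=-1.6945  v^+=0.8345  a^+=-2.3636
step 4: x_pred=-1.5841  r=5.4541  x^+=1.6938  v^+=0.8784  a^+=0.3159
step 5: x_pred=2.2037  r=-3.4837  x^+=0.1100  v^+=0.2177  a^+=-1.3956
step 6: x_pred=0.0294  r=4.3306  x^+=2.6321  v^+=0.5075  a^+=0.7320
step 7: x_pred=3.0039  r=2.3261  x^+=4.4019  v^+=1.4485  a^+=1.8747
step 8: x_pred=5.4329  r=-10.4729  x^+=-0.8613  v^+=-0.0477  a^+=-3.2704

v_post = -0.0477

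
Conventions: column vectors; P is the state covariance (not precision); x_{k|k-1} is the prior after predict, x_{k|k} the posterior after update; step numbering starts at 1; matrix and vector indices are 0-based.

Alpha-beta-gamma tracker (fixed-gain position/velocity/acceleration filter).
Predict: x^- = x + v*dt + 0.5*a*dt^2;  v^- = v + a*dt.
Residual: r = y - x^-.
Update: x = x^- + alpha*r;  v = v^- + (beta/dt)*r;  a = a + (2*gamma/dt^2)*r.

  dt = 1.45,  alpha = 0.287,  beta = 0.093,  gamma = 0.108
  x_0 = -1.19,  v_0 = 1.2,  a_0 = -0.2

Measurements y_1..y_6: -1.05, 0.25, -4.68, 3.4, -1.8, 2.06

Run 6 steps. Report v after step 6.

step 1: x_pred=0.3398  r=-1.3898  x^+=-0.0591  v^+=0.8209  a^+=-0.3428
step 2: x_pred=0.7708  r=-0.5208  x^+=0.6213  v^+=0.2904  a^+=-0.3963
step 3: x_pred=0.6259  r=-5.3059  x^+=-0.8969  v^+=-0.6245  a^+=-0.9414
step 4: x_pred=-2.7920  r=6.1920  x^+=-1.0149  v^+=-1.5923  a^+=-0.3052
step 5: x_pred=-3.6447  r=1.8447  x^+=-3.1153  v^+=-1.9166  a^+=-0.1157
step 6: x_pred=-6.0160  r=8.0760  x^+=-3.6982  v^+=-1.5664  a^+=0.7140

v_post = -1.5664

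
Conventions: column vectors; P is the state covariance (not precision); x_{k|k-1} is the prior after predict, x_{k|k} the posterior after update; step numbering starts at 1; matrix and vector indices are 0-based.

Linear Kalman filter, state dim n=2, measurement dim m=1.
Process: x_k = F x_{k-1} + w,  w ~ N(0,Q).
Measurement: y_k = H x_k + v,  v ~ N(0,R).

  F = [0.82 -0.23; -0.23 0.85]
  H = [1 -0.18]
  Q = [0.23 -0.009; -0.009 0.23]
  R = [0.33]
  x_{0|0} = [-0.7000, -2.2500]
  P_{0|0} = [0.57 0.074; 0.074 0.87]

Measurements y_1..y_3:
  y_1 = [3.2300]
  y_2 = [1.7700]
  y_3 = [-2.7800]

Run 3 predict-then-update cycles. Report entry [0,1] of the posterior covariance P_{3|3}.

step 1: x^-=[-0.0565, -1.7515]  P^-=[0.6314 -0.2311; -0.2311 0.8598]  S=[1.0724]  K=[0.6275; -0.3598]  nu=[2.9712]  x^+=[1.8080, -2.8205]  P^+=[0.2091 0.0110; 0.0110 0.7210]
step 2: x^-=[2.1313, -2.8133]  P^-=[0.4046 -0.1811; -0.1811 0.7576]  S=[0.8243]  K=[0.5303; -0.3851]  nu=[-0.8677]  x^+=[1.6711, -2.4791]  P^+=[0.1727 -0.0127; -0.0127 0.6354]
step 3: x^-=[1.9405, -2.4916]  P^-=[0.3845 -0.1753; -0.1753 0.7032]  S=[0.8005]  K=[0.5198; -0.3772]  nu=[-5.1690]  x^+=[-0.7465, -0.5420]  P^+=[0.1682 -0.0184; -0.0184 0.5893]

P_post[0,1] = -0.0184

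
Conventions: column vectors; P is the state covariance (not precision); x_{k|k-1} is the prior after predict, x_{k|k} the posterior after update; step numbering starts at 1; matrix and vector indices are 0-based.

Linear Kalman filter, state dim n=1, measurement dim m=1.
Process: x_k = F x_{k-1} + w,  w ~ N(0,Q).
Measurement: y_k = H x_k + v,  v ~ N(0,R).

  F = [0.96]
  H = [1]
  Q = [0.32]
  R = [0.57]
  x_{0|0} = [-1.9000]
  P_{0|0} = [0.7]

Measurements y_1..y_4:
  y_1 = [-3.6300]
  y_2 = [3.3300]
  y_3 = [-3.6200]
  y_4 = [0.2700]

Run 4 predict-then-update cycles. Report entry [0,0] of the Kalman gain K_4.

step 1: x^-=[-1.8240]  P^-=[0.9651]  S=[1.5351]  K=[0.6287]  nu=[-1.8060]  x^+=[-2.9594]  P^+=[0.3584]
step 2: x^-=[-2.8410]  P^-=[0.6503]  S=[1.2203]  K=[0.5329]  nu=[6.1710]  x^+=[0.4474]  P^+=[0.3037]
step 3: x^-=[0.4295]  P^-=[0.5999]  S=[1.1699]  K=[0.5128]  nu=[-4.0495]  x^+=[-1.6470]  P^+=[0.2923]
step 4: x^-=[-1.5812]  P^-=[0.5894]  S=[1.1594]  K=[0.5084]  nu=[1.8512]  x^+=[-0.6401]  P^+=[0.2898]

K[0,0] = 0.5084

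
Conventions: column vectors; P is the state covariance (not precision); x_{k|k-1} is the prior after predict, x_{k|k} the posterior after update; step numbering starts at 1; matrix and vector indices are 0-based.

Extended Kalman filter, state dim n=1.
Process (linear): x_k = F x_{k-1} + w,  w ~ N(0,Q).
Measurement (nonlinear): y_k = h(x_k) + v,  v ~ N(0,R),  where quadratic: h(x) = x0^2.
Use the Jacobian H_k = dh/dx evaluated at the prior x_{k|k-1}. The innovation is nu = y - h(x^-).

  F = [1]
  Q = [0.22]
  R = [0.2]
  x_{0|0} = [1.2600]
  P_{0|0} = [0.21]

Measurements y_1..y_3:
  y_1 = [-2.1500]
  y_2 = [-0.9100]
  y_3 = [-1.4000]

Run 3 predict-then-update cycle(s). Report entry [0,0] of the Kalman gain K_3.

step 1: x^-=[1.2600]  P^-=[0.4300]  H_jac=[2.5200]  S=[2.9307]  K=[0.3697]  nu=[-3.7376]  x^+=[-0.1220]  P^+=[0.0293]
step 2: x^-=[-0.1220]  P^-=[0.2493]  H_jac=[-0.2439]  S=[0.2148]  K=[-0.2831]  nu=[-0.9249]  x^+=[0.1399]  P^+=[0.2321]
step 3: x^-=[0.1399]  P^-=[0.4521]  H_jac=[0.2797]  S=[0.2354]  K=[0.5373]  nu=[-1.4196]  x^+=[-0.6229]  P^+=[0.3842]

K[0,0] = 0.5373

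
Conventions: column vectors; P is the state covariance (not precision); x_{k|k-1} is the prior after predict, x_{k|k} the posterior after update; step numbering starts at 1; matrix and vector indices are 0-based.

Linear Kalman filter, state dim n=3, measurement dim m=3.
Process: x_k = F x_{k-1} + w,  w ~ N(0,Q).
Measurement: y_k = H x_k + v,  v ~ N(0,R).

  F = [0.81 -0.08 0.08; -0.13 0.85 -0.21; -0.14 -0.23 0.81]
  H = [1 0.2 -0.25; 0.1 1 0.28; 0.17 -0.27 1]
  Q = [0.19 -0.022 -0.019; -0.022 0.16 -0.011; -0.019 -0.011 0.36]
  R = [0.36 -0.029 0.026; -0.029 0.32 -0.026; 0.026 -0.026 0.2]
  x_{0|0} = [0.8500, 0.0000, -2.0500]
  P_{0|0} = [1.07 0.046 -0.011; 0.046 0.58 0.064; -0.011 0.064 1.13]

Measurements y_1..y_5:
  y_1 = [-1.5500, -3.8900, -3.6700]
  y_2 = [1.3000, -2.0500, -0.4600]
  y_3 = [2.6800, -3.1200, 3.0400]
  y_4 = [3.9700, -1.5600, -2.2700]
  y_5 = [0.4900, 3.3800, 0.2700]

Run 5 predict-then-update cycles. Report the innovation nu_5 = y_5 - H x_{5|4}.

innov = [-1.6726, 4.8000, 1.3188]

step 1: x^-=[0.5245, 0.3200, -1.7795]  P^-=[0.8948 -0.1535 -0.0769; -0.1535 0.6134 -0.2532; -0.0769 -0.2532 1.1347]  S=[1.3526 -0.0234 -0.2438; -0.0234 0.8544 -0.1261; -0.2438 -0.1261 1.5299]  K=[0.6847 -0.0548 0.1809; -0.0101 0.5805 -0.2446; -0.1629 0.1751 0.7663]  nu=[-2.5834, -3.7642, -1.8933]  x^+=[-1.3806, -1.3761, -3.4685]  P^+=[0.2642 -0.0664 -0.0074; -0.0664 0.1989 0.0007; -0.0074 0.0007 0.1459]
step 2: x^-=[-1.2857, -0.2618, -2.2997]  P^-=[0.3732 -0.1108 -0.0291; -0.1108 0.3286 -0.0629; -0.0291 -0.0629 0.4686]  S=[0.7521 -0.0670 -0.0640; -0.0670 0.6301 -0.0554; -0.0640 -0.0554 0.7376]  K=[0.4809 -0.0675 0.1238; -0.0152 0.4570 -0.1981; -0.1429 0.1458 0.6502]  nu=[2.0631, -1.0157, 1.9875]  x^+=[0.0211, -1.1509, -1.4502]  P^+=[0.1874 -0.0553 -0.0078; -0.0553 0.1573 0.0000; -0.0078 0.0000 0.1239]
step 3: x^-=[-0.0069, -0.6765, -0.9129]  P^-=[0.3209 -0.0918 -0.0247; -0.0918 0.2941 -0.0539; -0.0247 -0.0539 0.4515]  S=[0.7019 -0.0591 -0.0646; -0.0591 0.6028 -0.0401; -0.0646 -0.0401 0.7113]  K=[0.4453 -0.0592 0.1139; -0.0082 0.4345 -0.1856; -0.1397 0.1454 0.6448]  nu=[2.5940, -2.1872, 3.7714]  x^+=[1.7075, -2.3480, 0.8382]  P^+=[0.1733 -0.0502 -0.0071; -0.0502 0.1491 0.0002; -0.0071 0.0002 0.1228]
step 4: x^-=[1.6380, -2.3938, 0.9800]  P^-=[0.3110 -0.0862 -0.0238; -0.0862 0.2867 -0.0528; -0.0238 -0.0528 0.4502]  S=[0.6933 -0.0558 -0.0657; -0.0558 0.5970 -0.0367; -0.0657 -0.0367 0.7084]  K=[0.4384 -0.0556 0.1117; -0.0054 0.4293 -0.1827; -0.1391 0.1454 0.6445]  nu=[3.0558, 0.3956, -4.1748]  x^+=[2.4892, -1.4776, -2.0782]  P^+=[0.1703 -0.0485 -0.0069; -0.0485 0.1471 0.0001; -0.0069 0.0001 0.1227]
step 5: x^-=[1.9682, -1.1431, -1.6920]  P^-=[0.3089 -0.0847 -0.0236; -0.0847 0.2849 -0.0526; -0.0236 -0.0526 0.4500]  S=[0.6916 -0.0548 -0.0661; -0.0548 0.5955 -0.0359; -0.0661 -0.0359 0.7079]  K=[0.4370 -0.0545 0.1112; -0.0045 0.4280 -0.1820; -0.1389 0.1453 0.6445]  nu=[-1.6726, 4.8000, 1.3188]  x^+=[1.1224, 0.6789, 0.0880]  P^+=[0.1697 -0.0481 -0.0068; -0.0481 0.1466 0.0001; -0.0068 0.0001 0.1227]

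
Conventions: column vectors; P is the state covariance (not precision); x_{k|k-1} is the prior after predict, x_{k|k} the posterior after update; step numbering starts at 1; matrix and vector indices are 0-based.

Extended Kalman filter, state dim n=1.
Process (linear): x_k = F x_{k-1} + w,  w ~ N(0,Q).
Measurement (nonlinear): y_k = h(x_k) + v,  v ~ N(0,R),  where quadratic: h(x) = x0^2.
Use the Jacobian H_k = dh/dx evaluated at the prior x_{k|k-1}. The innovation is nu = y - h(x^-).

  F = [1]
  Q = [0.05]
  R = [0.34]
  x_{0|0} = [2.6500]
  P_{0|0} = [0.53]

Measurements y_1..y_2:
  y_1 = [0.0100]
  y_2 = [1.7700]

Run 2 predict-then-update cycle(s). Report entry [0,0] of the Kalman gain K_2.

step 1: x^-=[2.6500]  P^-=[0.5800]  H_jac=[5.3000]  S=[16.6322]  K=[0.1848]  nu=[-7.0125]  x^+=[1.3539]  P^+=[0.0119]
step 2: x^-=[1.3539]  P^-=[0.0619]  H_jac=[2.7079]  S=[0.7936]  K=[0.2111]  nu=[-0.0631]  x^+=[1.3406]  P^+=[0.0265]

K[0,0] = 0.2111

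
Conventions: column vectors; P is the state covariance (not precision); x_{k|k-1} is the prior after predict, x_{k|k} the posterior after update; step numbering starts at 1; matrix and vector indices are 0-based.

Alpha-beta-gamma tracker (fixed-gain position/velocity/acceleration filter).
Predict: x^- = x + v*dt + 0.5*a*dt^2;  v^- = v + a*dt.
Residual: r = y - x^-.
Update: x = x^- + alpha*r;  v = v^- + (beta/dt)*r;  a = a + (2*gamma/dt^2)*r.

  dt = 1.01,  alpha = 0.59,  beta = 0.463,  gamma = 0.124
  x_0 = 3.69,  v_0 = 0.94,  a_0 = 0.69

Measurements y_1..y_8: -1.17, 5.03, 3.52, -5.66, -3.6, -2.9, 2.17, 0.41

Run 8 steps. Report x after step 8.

step 1: x_pred=4.9913  r=-6.1613  x^+=1.3561  v^+=-1.1876  a^+=-0.8079
step 2: x_pred=-0.2554  r=5.2854  x^+=2.8630  v^+=0.4194  a^+=0.4770
step 3: x_pred=3.5299  r=-0.0099  x^+=3.5240  v^+=0.8966  a^+=0.4746
step 4: x_pred=4.6717  r=-10.3317  x^+=-1.4240  v^+=-3.3602  a^+=-2.0371
step 5: x_pred=-5.8568  r=2.2568  x^+=-4.5253  v^+=-4.3832  a^+=-1.4885
step 6: x_pred=-9.7115  r=6.8115  x^+=-5.6927  v^+=-2.7640  a^+=0.1675
step 7: x_pred=-8.3989  r=10.5689  x^+=-2.1633  v^+=2.2501  a^+=2.7369
step 8: x_pred=1.5053  r=-1.0953  x^+=0.8591  v^+=4.5123  a^+=2.4707

x_post = 0.8591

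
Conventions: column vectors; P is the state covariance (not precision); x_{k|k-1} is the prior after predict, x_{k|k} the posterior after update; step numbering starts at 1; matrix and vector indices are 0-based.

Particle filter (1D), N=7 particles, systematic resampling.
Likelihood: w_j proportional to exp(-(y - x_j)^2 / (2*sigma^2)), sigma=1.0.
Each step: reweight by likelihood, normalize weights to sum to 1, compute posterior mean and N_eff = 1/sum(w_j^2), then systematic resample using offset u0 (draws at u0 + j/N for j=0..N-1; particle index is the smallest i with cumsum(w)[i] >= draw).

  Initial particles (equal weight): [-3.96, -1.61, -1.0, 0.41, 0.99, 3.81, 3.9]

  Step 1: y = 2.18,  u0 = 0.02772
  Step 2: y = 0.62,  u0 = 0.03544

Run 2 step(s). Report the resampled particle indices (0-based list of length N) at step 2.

resampled_idx = [0, 0, 1, 1, 2, 2, 3]

step 1: w=[0.0000, 0.0006, 0.0053, 0.1738, 0.4101, 0.2205, 0.1897]  mean=2.0507  Neff=3.5335  idx=[3, 3, 4, 4, 5, 5, 6]
step 2: w=[0.2547, 0.2547, 0.2431, 0.2431, 0.0016, 0.0016, 0.0012]  mean=0.7071  Neff=4.0333  idx=[0, 0, 1, 1, 2, 2, 3]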